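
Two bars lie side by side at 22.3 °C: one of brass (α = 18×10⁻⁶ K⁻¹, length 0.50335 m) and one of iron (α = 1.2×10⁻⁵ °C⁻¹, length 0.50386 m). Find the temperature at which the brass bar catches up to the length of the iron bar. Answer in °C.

L₁(1 + α₁ΔT) = L₂(1 + α₂ΔT) ⇒ ΔT = (L₂ − L₁)/(α₁L₁ − α₂L₂)
L₂ − L₁ = 0.50386 − 0.50335 = 5.10×10⁻⁴ m
α₁L₁ − α₂L₂ = 18×10⁻⁶×0.50335 − 1.2×10⁻⁵×0.50386 = 3.01398×10⁻⁶ m/K
ΔT = 5.10×10⁻⁴ / 3.01398×10⁻⁶ = 169.211 K
T = 22.3 + 169.211 = 191.511 °C

T = 191.5 °C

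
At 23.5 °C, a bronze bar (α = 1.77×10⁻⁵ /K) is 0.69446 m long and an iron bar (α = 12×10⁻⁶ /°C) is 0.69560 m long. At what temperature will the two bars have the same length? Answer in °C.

T = 312.5 °C

L₁(1 + α₁ΔT) = L₂(1 + α₂ΔT) ⇒ ΔT = (L₂ − L₁)/(α₁L₁ − α₂L₂)
L₂ − L₁ = 0.69560 − 0.69446 = 1.14×10⁻³ m
α₁L₁ − α₂L₂ = 1.77×10⁻⁵×0.69446 − 12×10⁻⁶×0.69560 = 3.944742×10⁻⁶ m/K
ΔT = 1.14×10⁻³ / 3.944742×10⁻⁶ = 288.992 K
T = 23.5 + 288.992 = 312.492 °C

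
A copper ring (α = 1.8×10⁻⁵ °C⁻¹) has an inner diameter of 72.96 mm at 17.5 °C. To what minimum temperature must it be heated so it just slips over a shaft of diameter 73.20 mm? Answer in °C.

Required Δd = 73.20 − 72.96 = 0.24 mm
Δd = αd₀ΔT ⇒ ΔT = Δd/(αd₀) = 0.24 / (1.8×10⁻⁵ × 72.96) = 182.75 K
T_min = 17.5 + 182.75 = 200.25 °C

T = 200 °C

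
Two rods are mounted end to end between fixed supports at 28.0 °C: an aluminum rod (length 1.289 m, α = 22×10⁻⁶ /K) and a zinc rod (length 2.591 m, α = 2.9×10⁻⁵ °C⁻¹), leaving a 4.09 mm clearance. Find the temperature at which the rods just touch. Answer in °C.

T = 67.5 °C

Gap closes when ΔL₁ + ΔL₂ = 4.09 mm = 4.09×10⁻³ m
(α₁L₁ + α₂L₂)ΔT = g
α₁L₁ + α₂L₂ = 22×10⁻⁶×1.289 + 2.9×10⁻⁵×2.591 = 1.03497×10⁻⁴ m/K
ΔT = 4.09×10⁻³ / 1.03497×10⁻⁴ = 39.518 K
T = 28.0 + 39.518 = 67.518 °C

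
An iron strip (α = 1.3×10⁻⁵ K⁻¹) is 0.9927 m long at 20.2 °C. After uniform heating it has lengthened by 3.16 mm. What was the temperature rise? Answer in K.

ΔL = αL₀ΔT ⇒ ΔT = ΔL / (αL₀)
ΔT = 3.16×10⁻³ m / (1.3×10⁻⁵ × 0.9927 m) = 244.86 K

ΔT = 245 K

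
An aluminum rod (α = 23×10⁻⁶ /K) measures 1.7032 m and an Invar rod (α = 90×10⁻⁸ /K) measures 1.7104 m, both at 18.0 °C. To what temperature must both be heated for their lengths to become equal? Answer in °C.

T = 209.3 °C

L₁(1 + α₁ΔT) = L₂(1 + α₂ΔT) ⇒ ΔT = (L₂ − L₁)/(α₁L₁ − α₂L₂)
L₂ − L₁ = 1.7104 − 1.7032 = 7.20×10⁻³ m
α₁L₁ − α₂L₂ = 23×10⁻⁶×1.7032 − 90×10⁻⁸×1.7104 = 3.763424×10⁻⁵ m/K
ΔT = 7.20×10⁻³ / 3.763424×10⁻⁵ = 191.315 K
T = 18.0 + 191.315 = 209.315 °C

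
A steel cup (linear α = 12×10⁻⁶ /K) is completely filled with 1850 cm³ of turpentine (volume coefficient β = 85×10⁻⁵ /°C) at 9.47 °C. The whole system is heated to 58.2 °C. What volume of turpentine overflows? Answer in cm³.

73.4 cm³

The cup also expands: β_container ≈ 3α = 3.6×10⁻⁵ /K
Net overflow = V₀(β_liq − 3α_cont)ΔT
β − 3α = 8.50×10⁻⁴ − 3.6×10⁻⁵ = 8.14×10⁻⁴ /K; ΔT = 48.73 K
ΔV = 1850 × 8.14×10⁻⁴ × 48.73 = 73.4 cm³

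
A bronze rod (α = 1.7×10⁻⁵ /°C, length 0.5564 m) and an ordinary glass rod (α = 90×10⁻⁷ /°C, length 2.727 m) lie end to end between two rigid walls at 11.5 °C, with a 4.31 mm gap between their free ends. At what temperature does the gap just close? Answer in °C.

T = 138 °C

α₁L₁ = 9.4588×10⁻⁶ m/K, α₂L₂ = 2.4543×10⁻⁵ m/K → total 3.40018×10⁻⁵ m/K
ΔT = g/(α₁L₁+α₂L₂) = 4.31×10⁻³ / 3.40018×10⁻⁵ = 126.76 K
T = 11.5 + 126.76 = 138.26 °C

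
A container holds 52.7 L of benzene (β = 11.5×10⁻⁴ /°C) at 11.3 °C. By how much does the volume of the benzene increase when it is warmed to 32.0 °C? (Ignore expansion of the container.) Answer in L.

ΔV = 1.25 L

|ΔT| = |32.0 − 11.3| = 20.7 K
ΔV = βV₀ΔT = (11.5×10⁻⁴)(52.7)(20.7) = 1.25 L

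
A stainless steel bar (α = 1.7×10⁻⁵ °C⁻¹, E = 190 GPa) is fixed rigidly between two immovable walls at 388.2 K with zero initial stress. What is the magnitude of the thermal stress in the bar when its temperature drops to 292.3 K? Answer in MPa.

σ = 310 MPa

Fully constrained: the free strain ε = αΔT is blocked, so σ = Eε = EαΔT.
|ΔT| = 95.9 K
σ = 190×10⁹ × 1.7×10⁻⁵ × 95.9 = 3.10×10⁸ Pa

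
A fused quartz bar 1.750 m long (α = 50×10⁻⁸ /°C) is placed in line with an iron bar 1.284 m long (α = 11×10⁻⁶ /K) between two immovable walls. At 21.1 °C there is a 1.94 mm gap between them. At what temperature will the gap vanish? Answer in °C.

Gap closes when ΔL₁ + ΔL₂ = 1.94 mm = 1.94×10⁻³ m
(α₁L₁ + α₂L₂)ΔT = g
α₁L₁ + α₂L₂ = 50×10⁻⁸×1.750 + 11×10⁻⁶×1.284 = 1.4999×10⁻⁵ m/K
ΔT = 1.94×10⁻³ / 1.4999×10⁻⁵ = 129.34 K
T = 21.1 + 129.34 = 150.44 °C

T = 150 °C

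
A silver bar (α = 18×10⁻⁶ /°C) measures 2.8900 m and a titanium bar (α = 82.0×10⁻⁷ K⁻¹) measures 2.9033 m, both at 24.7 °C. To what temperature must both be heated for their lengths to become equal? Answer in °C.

L₁(1 + α₁ΔT) = L₂(1 + α₂ΔT) ⇒ ΔT = (L₂ − L₁)/(α₁L₁ − α₂L₂)
L₂ − L₁ = 2.9033 − 2.8900 = 1.33×10⁻² m
α₁L₁ − α₂L₂ = 18×10⁻⁶×2.8900 − 82.0×10⁻⁷×2.9033 = 2.821294×10⁻⁵ m/K
ΔT = 1.33×10⁻² / 2.821294×10⁻⁵ = 471.415 K
T = 24.7 + 471.415 = 496.115 °C

T = 496.1 °C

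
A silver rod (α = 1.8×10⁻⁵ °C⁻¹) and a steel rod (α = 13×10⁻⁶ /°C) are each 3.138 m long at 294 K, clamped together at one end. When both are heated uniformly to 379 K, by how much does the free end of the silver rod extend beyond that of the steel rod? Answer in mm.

1.33 mm

ΔT = 85 K
silver: ΔL = 1.8×10⁻⁵ × 3.138 m × 85 = 4.8011×10⁻³ m = 4.8011 mm
steel: ΔL = 13×10⁻⁶ × 3.138 m × 85 = 3.4675×10⁻³ m = 3.4675 mm
difference = 4.8011 − 3.4675 = 1.3336 mm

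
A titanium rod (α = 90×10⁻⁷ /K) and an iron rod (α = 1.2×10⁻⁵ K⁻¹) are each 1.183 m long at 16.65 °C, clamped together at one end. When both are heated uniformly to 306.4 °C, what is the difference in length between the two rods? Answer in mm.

ΔT = 289.75 K
titanium: ΔL = 90×10⁻⁷ × 1.183 m × 289.75 = 3.0850×10⁻³ m = 3.0850 mm
iron: ΔL = 1.2×10⁻⁵ × 1.183 m × 289.75 = 4.1133×10⁻³ m = 4.1133 mm
difference = 4.1133 − 3.0850 = 1.0283 mm

1.03 mm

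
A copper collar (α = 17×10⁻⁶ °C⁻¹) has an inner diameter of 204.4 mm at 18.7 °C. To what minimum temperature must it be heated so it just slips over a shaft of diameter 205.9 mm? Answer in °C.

T = 450 °C

Required Δd = 205.9 − 204.4 = 1.5 mm
Δd = αd₀ΔT ⇒ ΔT = Δd/(αd₀) = 1.5 / (17×10⁻⁶ × 204.4) = 431.68 K
T_min = 18.7 + 431.68 = 450.38 °C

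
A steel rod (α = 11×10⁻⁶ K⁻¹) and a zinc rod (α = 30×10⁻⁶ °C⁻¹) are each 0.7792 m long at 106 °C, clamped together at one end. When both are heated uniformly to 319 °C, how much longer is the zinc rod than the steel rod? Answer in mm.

ΔT = 213 K
steel: ΔL = 11×10⁻⁶ × 0.7792 m × 213 = 1.8257×10⁻³ m = 1.8257 mm
zinc: ΔL = 30×10⁻⁶ × 0.7792 m × 213 = 4.9791×10⁻³ m = 4.9791 mm
difference = 4.9791 − 1.8257 = 3.1534 mm

3.15 mm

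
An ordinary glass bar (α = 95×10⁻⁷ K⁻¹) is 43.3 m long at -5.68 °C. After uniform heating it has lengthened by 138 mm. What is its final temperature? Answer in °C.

T = 330 °C

ΔL = αL₀ΔT ⇒ ΔT = ΔL / (αL₀)
ΔT = 138×10⁻³ m / (95×10⁻⁷ × 43.3 m) = 335.48 K
T = -5.68 + 335.48 = 329.80 °C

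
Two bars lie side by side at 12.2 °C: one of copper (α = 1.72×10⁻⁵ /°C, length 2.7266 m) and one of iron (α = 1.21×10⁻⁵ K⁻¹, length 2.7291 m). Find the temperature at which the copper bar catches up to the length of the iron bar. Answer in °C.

L₁(1 + α₁ΔT) = L₂(1 + α₂ΔT) ⇒ ΔT = (L₂ − L₁)/(α₁L₁ − α₂L₂)
L₂ − L₁ = 2.7291 − 2.7266 = 2.50×10⁻³ m
α₁L₁ − α₂L₂ = 1.72×10⁻⁵×2.7266 − 1.21×10⁻⁵×2.7291 = 1.387541×10⁻⁵ m/K
ΔT = 2.50×10⁻³ / 1.387541×10⁻⁵ = 180.175 K
T = 12.2 + 180.175 = 192.375 °C

T = 192.4 °C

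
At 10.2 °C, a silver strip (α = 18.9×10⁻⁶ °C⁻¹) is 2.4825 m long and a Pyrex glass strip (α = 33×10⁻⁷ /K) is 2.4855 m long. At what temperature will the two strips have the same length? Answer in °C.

Equal length when α₁L₁ΔT − α₂L₂ΔT = L₂ − L₁ = 3.00×10⁻³ m
α₁L₁ = 4.691925×10⁻⁵, α₂L₂ = 8.20215×10⁻⁶ → Δ(αL) = 3.87171×10⁻⁵ m/K
ΔT = 3.00×10⁻³ / 3.87171×10⁻⁵ = 77.4851 K, so T = 10.2 + 77.4851 = 87.6851 °C

T = 87.69 °C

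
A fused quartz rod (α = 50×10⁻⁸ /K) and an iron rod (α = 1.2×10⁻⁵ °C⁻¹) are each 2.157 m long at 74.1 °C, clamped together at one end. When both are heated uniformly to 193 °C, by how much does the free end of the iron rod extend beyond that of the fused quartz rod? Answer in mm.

ΔT = 118.9 K
fused quartz: ΔL = 50×10⁻⁸ × 2.157 m × 118.9 = 1.2823×10⁻⁴ m = 0.12823 mm
iron: ΔL = 1.2×10⁻⁵ × 2.157 m × 118.9 = 3.0776×10⁻³ m = 3.0776 mm
difference = 3.0776 − 0.12823 = 2.94937 mm

2.95 mm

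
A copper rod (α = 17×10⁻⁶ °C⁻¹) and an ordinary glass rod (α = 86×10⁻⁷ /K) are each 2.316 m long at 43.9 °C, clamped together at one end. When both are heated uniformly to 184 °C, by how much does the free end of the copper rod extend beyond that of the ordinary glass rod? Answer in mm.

ΔT = 140.1 K
copper: ΔL = 17×10⁻⁶ × 2.316 m × 140.1 = 5.5160×10⁻³ m = 5.5160 mm
ordinary glass: ΔL = 86×10⁻⁷ × 2.316 m × 140.1 = 2.7905×10⁻³ m = 2.7905 mm
difference = 5.5160 − 2.7905 = 2.7255 mm

2.73 mm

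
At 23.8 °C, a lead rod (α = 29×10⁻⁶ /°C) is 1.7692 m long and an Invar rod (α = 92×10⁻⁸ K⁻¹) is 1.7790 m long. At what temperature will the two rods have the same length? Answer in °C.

L₁(1 + α₁ΔT) = L₂(1 + α₂ΔT) ⇒ ΔT = (L₂ − L₁)/(α₁L₁ − α₂L₂)
L₂ − L₁ = 1.7790 − 1.7692 = 9.80×10⁻³ m
α₁L₁ − α₂L₂ = 29×10⁻⁶×1.7692 − 92×10⁻⁸×1.7790 = 4.967012×10⁻⁵ m/K
ΔT = 9.80×10⁻³ / 4.967012×10⁻⁵ = 197.302 K
T = 23.8 + 197.302 = 221.102 °C

T = 221.1 °C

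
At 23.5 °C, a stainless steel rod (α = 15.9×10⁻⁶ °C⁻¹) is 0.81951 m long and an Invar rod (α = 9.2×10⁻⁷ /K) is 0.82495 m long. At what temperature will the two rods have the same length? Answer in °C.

T = 466.8 °C

L₁(1 + α₁ΔT) = L₂(1 + α₂ΔT) ⇒ ΔT = (L₂ − L₁)/(α₁L₁ − α₂L₂)
L₂ − L₁ = 0.82495 − 0.81951 = 5.44×10⁻³ m
α₁L₁ − α₂L₂ = 15.9×10⁻⁶×0.81951 − 9.2×10⁻⁷×0.82495 = 1.2271255×10⁻⁵ m/K
ΔT = 5.44×10⁻³ / 1.2271255×10⁻⁵ = 443.312 K
T = 23.5 + 443.312 = 466.812 °C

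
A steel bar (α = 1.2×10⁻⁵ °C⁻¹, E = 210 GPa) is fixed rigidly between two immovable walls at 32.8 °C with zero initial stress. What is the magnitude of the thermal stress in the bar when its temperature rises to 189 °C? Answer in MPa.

σ = 394 MPa

Fully constrained: the free strain ε = αΔT is blocked, so σ = Eε = EαΔT.
|ΔT| = 156.2 K
σ = 210×10⁹ × 1.2×10⁻⁵ × 156.2 = 3.94×10⁸ Pa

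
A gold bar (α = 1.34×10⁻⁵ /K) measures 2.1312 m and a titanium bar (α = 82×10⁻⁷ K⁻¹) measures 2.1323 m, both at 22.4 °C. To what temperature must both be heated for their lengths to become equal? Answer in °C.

T = 121.7 °C

L₁(1 + α₁ΔT) = L₂(1 + α₂ΔT) ⇒ ΔT = (L₂ − L₁)/(α₁L₁ − α₂L₂)
L₂ − L₁ = 2.1323 − 2.1312 = 1.10×10⁻³ m
α₁L₁ − α₂L₂ = 1.34×10⁻⁵×2.1312 − 82×10⁻⁷×2.1323 = 1.107322×10⁻⁵ m/K
ΔT = 1.10×10⁻³ / 1.107322×10⁻⁵ = 99.339 K
T = 22.4 + 99.339 = 121.739 °C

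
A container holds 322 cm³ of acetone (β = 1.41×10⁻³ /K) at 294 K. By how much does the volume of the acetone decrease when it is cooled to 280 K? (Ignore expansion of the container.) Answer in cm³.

|ΔT| = |280 − 294| = 14 K
ΔV = βV₀ΔT = (1.41×10⁻³)(322)(14) = 6.36 cm³

ΔV = 6.36 cm³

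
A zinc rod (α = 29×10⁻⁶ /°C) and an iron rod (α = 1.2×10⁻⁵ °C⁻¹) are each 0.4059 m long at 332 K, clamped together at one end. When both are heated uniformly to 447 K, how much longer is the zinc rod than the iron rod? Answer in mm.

0.794 mm

ΔT = 115 K
zinc: ΔL = 29×10⁻⁶ × 0.4059 m × 115 = 1.3537×10⁻³ m = 1.3537 mm
iron: ΔL = 1.2×10⁻⁵ × 0.4059 m × 115 = 5.6014×10⁻⁴ m = 0.56014 mm
difference = 1.3537 − 0.56014 = 0.79356 mm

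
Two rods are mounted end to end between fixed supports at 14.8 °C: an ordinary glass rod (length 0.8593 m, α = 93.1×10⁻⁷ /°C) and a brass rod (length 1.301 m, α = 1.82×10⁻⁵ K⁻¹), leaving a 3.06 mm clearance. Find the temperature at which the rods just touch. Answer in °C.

T = 111 °C

Gap closes when ΔL₁ + ΔL₂ = 3.06 mm = 3.06×10⁻³ m
(α₁L₁ + α₂L₂)ΔT = g
α₁L₁ + α₂L₂ = 93.1×10⁻⁷×0.8593 + 1.82×10⁻⁵×1.301 = 3.1678283×10⁻⁵ m/K
ΔT = 3.06×10⁻³ / 3.1678283×10⁻⁵ = 96.60 K
T = 14.8 + 96.60 = 111.40 °C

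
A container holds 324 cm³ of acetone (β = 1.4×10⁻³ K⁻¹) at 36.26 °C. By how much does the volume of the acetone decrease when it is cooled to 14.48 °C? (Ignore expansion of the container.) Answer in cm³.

ΔV = 9.88 cm³

|ΔT| = |14.48 − 36.26| = 21.78 K
ΔV = βV₀ΔT = (1.4×10⁻³)(324)(21.78) = 9.88 cm³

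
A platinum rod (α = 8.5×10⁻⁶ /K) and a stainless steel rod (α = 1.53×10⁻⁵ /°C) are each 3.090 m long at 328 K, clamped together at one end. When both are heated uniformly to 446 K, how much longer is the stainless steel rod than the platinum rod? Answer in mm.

ΔT = 118 K
platinum: ΔL = 8.5×10⁻⁶ × 3.090 m × 118 = 3.0993×10⁻³ m = 3.0993 mm
stainless steel: ΔL = 1.53×10⁻⁵ × 3.090 m × 118 = 5.5787×10⁻³ m = 5.5787 mm
difference = 5.5787 − 3.0993 = 2.4794 mm

2.48 mm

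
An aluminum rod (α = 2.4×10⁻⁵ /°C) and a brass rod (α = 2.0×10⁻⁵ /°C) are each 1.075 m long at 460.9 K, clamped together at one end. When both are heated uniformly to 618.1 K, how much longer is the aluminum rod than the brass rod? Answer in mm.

ΔT = 157.2 K
aluminum: ΔL = 2.4×10⁻⁵ × 1.075 m × 157.2 = 4.0558×10⁻³ m = 4.0558 mm
brass: ΔL = 2.0×10⁻⁵ × 1.075 m × 157.2 = 3.3798×10⁻³ m = 3.3798 mm
difference = 4.0558 − 3.3798 = 0.6760 mm

0.676 mm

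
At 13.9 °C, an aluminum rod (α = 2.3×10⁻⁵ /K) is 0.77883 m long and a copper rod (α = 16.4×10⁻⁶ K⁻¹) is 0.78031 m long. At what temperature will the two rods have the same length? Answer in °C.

T = 303.2 °C

L₁(1 + α₁ΔT) = L₂(1 + α₂ΔT) ⇒ ΔT = (L₂ − L₁)/(α₁L₁ − α₂L₂)
L₂ − L₁ = 0.78031 − 0.77883 = 1.48×10⁻³ m
α₁L₁ − α₂L₂ = 2.3×10⁻⁵×0.77883 − 16.4×10⁻⁶×0.78031 = 5.116006×10⁻⁶ m/K
ΔT = 1.48×10⁻³ / 5.116006×10⁻⁶ = 289.288 K
T = 13.9 + 289.288 = 303.188 °C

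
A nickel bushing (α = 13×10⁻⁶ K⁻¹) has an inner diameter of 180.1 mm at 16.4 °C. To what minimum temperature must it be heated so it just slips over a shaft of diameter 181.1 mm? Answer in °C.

T = 444 °C

Required Δd = 181.1 − 180.1 = 1.0 mm
Δd = αd₀ΔT ⇒ ΔT = Δd/(αd₀) = 1.0 / (13×10⁻⁶ × 180.1) = 427.11 K
T_min = 16.4 + 427.11 = 443.51 °C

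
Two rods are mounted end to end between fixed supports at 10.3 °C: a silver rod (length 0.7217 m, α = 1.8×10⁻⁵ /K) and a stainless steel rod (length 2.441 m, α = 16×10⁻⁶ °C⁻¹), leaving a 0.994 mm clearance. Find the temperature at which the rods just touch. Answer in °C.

T = 29.4 °C

α₁L₁ = 1.29906×10⁻⁵ m/K, α₂L₂ = 3.9056×10⁻⁵ m/K → total 5.20466×10⁻⁵ m/K
ΔT = g/(α₁L₁+α₂L₂) = 9.94×10⁻⁴ / 5.20466×10⁻⁵ = 19.098 K
T = 10.3 + 19.098 = 29.398 °C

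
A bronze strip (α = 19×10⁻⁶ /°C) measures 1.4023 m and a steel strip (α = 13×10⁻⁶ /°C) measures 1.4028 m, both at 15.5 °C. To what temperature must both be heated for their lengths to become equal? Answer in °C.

L₁(1 + α₁ΔT) = L₂(1 + α₂ΔT) ⇒ ΔT = (L₂ − L₁)/(α₁L₁ − α₂L₂)
L₂ − L₁ = 1.4028 − 1.4023 = 5.00×10⁻⁴ m
α₁L₁ − α₂L₂ = 19×10⁻⁶×1.4023 − 13×10⁻⁶×1.4028 = 8.4073×10⁻⁶ m/K
ΔT = 5.00×10⁻⁴ / 8.4073×10⁻⁶ = 59.4721 K
T = 15.5 + 59.4721 = 74.9721 °C

T = 74.97 °C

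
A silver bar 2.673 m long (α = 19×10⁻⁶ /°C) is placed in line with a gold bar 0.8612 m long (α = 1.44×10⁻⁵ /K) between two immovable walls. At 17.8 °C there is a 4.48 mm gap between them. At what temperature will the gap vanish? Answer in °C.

α₁L₁ = 5.0787×10⁻⁵ m/K, α₂L₂ = 1.240128×10⁻⁵ m/K → total 6.318828×10⁻⁵ m/K
ΔT = g/(α₁L₁+α₂L₂) = 4.48×10⁻³ / 6.318828×10⁻⁵ = 70.899 K
T = 17.8 + 70.899 = 88.699 °C

T = 88.7 °C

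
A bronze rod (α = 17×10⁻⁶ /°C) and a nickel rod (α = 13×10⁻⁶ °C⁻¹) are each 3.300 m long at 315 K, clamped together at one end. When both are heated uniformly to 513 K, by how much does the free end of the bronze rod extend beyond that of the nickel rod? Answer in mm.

2.61 mm

ΔT = 198 K
bronze: ΔL = 17×10⁻⁶ × 3.300 m × 198 = 1.1108×10⁻² m = 11.108 mm
nickel: ΔL = 13×10⁻⁶ × 3.300 m × 198 = 8.4942×10⁻³ m = 8.4942 mm
difference = 11.108 − 8.4942 = 2.6138 mm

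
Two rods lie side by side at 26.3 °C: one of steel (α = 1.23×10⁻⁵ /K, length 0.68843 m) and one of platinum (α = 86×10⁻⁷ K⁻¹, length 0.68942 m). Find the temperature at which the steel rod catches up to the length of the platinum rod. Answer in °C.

L₁(1 + α₁ΔT) = L₂(1 + α₂ΔT) ⇒ ΔT = (L₂ − L₁)/(α₁L₁ − α₂L₂)
L₂ − L₁ = 0.68942 − 0.68843 = 9.90×10⁻⁴ m
α₁L₁ − α₂L₂ = 1.23×10⁻⁵×0.68843 − 86×10⁻⁷×0.68942 = 2.538677×10⁻⁶ m/K
ΔT = 9.90×10⁻⁴ / 2.538677×10⁻⁶ = 389.967 K
T = 26.3 + 389.967 = 416.267 °C

T = 416.3 °C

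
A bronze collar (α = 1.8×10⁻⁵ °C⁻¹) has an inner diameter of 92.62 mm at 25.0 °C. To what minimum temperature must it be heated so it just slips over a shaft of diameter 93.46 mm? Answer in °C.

Required Δd = 93.46 − 92.62 = 0.84 mm
Δd = αd₀ΔT ⇒ ΔT = Δd/(αd₀) = 0.84 / (1.8×10⁻⁵ × 92.62) = 503.85 K
T_min = 25.0 + 503.85 = 528.85 °C

T = 529 °C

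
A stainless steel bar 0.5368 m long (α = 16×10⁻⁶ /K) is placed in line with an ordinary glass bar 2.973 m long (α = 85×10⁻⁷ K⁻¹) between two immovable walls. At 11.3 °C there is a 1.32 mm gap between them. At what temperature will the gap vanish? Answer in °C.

Gap closes when ΔL₁ + ΔL₂ = 1.32 mm = 1.32×10⁻³ m
(α₁L₁ + α₂L₂)ΔT = g
α₁L₁ + α₂L₂ = 16×10⁻⁶×0.5368 + 85×10⁻⁷×2.973 = 3.38593×10⁻⁵ m/K
ΔT = 1.32×10⁻³ / 3.38593×10⁻⁵ = 38.985 K
T = 11.3 + 38.985 = 50.285 °C

T = 50.3 °C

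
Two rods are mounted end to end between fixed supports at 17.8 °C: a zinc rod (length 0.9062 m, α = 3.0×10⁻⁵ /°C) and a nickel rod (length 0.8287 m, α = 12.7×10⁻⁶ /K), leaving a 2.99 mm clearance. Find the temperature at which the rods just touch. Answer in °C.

T = 97.1 °C

α₁L₁ = 2.7186×10⁻⁵ m/K, α₂L₂ = 1.052449×10⁻⁵ m/K → total 3.771049×10⁻⁵ m/K
ΔT = g/(α₁L₁+α₂L₂) = 2.99×10⁻³ / 3.771049×10⁻⁵ = 79.288 K
T = 17.8 + 79.288 = 97.088 °C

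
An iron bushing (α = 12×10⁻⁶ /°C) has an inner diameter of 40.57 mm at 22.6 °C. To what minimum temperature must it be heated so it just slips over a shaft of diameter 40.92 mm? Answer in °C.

T = 742 °C

Required Δd = 40.92 − 40.57 = 0.35 mm
Δd = αd₀ΔT ⇒ ΔT = Δd/(αd₀) = 0.35 / (12×10⁻⁶ × 40.57) = 718.92 K
T_min = 22.6 + 718.92 = 741.52 °C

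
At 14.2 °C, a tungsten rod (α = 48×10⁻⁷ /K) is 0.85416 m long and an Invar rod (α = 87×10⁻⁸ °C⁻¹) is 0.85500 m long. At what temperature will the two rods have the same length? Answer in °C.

T = 264.5 °C

L₁(1 + α₁ΔT) = L₂(1 + α₂ΔT) ⇒ ΔT = (L₂ − L₁)/(α₁L₁ − α₂L₂)
L₂ − L₁ = 0.85500 − 0.85416 = 8.40×10⁻⁴ m
α₁L₁ − α₂L₂ = 48×10⁻⁷×0.85416 − 87×10⁻⁸×0.85500 = 3.356118×10⁻⁶ m/K
ΔT = 8.40×10⁻⁴ / 3.356118×10⁻⁶ = 250.289 K
T = 14.2 + 250.289 = 264.489 °C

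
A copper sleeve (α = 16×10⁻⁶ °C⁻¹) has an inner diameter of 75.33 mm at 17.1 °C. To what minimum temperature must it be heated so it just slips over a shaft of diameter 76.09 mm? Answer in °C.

Required Δd = 76.09 − 75.33 = 0.76 mm
Δd = αd₀ΔT ⇒ ΔT = Δd/(αd₀) = 0.76 / (16×10⁻⁶ × 75.33) = 630.56 K
T_min = 17.1 + 630.56 = 647.66 °C

T = 648 °C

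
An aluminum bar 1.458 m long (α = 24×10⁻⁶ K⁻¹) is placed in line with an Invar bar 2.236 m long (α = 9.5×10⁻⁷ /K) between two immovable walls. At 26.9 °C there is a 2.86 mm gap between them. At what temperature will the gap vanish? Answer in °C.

T = 104 °C

α₁L₁ = 3.4992×10⁻⁵ m/K, α₂L₂ = 2.1242×10⁻⁶ m/K → total 3.71162×10⁻⁵ m/K
ΔT = g/(α₁L₁+α₂L₂) = 2.86×10⁻³ / 3.71162×10⁻⁵ = 77.06 K
T = 26.9 + 77.06 = 103.96 °C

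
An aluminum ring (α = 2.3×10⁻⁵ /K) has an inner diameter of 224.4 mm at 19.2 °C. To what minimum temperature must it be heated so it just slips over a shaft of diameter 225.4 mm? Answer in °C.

Required Δd = 225.4 − 224.4 = 1.0 mm
Δd = αd₀ΔT ⇒ ΔT = Δd/(αd₀) = 1.0 / (2.3×10⁻⁵ × 224.4) = 193.75 K
T_min = 19.2 + 193.75 = 212.95 °C

T = 213 °C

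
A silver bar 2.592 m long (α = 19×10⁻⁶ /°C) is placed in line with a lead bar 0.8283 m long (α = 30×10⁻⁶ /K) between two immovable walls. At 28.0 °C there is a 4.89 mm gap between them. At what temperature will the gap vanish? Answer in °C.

T = 94.0 °C

α₁L₁ = 4.9248×10⁻⁵ m/K, α₂L₂ = 2.4849×10⁻⁵ m/K → total 7.4097×10⁻⁵ m/K
ΔT = g/(α₁L₁+α₂L₂) = 4.89×10⁻³ / 7.4097×10⁻⁵ = 65.995 K
T = 28.0 + 65.995 = 93.995 °C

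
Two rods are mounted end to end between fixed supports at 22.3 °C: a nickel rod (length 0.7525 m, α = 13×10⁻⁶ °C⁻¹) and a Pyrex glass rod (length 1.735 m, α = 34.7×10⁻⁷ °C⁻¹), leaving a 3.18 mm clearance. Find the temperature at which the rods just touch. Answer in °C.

T = 224 °C

α₁L₁ = 9.7825×10⁻⁶ m/K, α₂L₂ = 6.02045×10⁻⁶ m/K → total 1.580295×10⁻⁵ m/K
ΔT = g/(α₁L₁+α₂L₂) = 3.18×10⁻³ / 1.580295×10⁻⁵ = 201.23 K
T = 22.3 + 201.23 = 223.53 °C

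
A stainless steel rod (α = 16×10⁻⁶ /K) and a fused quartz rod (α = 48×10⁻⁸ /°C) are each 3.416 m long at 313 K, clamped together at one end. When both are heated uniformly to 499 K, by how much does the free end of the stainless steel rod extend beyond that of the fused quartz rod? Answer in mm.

ΔT = 186 K
stainless steel: ΔL = 16×10⁻⁶ × 3.416 m × 186 = 1.0166×10⁻² m = 10.166 mm
fused quartz: ΔL = 48×10⁻⁸ × 3.416 m × 186 = 3.0498×10⁻⁴ m = 0.30498 mm
difference = 10.166 − 0.30498 = 9.86102 mm

9.86 mm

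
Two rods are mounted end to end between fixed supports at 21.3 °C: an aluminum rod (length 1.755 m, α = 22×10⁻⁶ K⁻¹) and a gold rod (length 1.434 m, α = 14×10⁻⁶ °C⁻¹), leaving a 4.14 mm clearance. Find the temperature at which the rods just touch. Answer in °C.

α₁L₁ = 3.861×10⁻⁵ m/K, α₂L₂ = 2.0076×10⁻⁵ m/K → total 5.8686×10⁻⁵ m/K
ΔT = g/(α₁L₁+α₂L₂) = 4.14×10⁻³ / 5.8686×10⁻⁵ = 70.545 K
T = 21.3 + 70.545 = 91.845 °C

T = 91.8 °C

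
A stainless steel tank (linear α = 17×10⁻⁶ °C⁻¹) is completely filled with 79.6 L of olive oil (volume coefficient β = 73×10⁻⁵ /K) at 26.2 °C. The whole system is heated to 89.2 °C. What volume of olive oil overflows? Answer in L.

3.41 L

The tank also expands: β_container ≈ 3α = 5.1×10⁻⁵ /K
Net overflow = V₀(β_liq − 3α_cont)ΔT
β − 3α = 7.30×10⁻⁴ − 5.1×10⁻⁵ = 6.79×10⁻⁴ /K; ΔT = 63.0 K
ΔV = 79.6 × 6.79×10⁻⁴ × 63.0 = 3.41 L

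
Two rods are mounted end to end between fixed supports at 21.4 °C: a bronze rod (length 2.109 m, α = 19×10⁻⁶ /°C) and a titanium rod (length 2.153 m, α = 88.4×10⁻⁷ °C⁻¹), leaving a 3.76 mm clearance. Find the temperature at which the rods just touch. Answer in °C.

T = 85.0 °C

Gap closes when ΔL₁ + ΔL₂ = 3.76 mm = 3.76×10⁻³ m
(α₁L₁ + α₂L₂)ΔT = g
α₁L₁ + α₂L₂ = 19×10⁻⁶×2.109 + 88.4×10⁻⁷×2.153 = 5.910352×10⁻⁵ m/K
ΔT = 3.76×10⁻³ / 5.910352×10⁻⁵ = 63.617 K
T = 21.4 + 63.617 = 85.017 °C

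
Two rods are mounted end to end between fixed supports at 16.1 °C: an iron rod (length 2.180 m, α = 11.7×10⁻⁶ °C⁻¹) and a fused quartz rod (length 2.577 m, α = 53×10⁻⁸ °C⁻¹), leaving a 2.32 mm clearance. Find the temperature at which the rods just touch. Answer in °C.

Gap closes when ΔL₁ + ΔL₂ = 2.32 mm = 2.32×10⁻³ m
(α₁L₁ + α₂L₂)ΔT = g
α₁L₁ + α₂L₂ = 11.7×10⁻⁶×2.180 + 53×10⁻⁸×2.577 = 2.687181×10⁻⁵ m/K
ΔT = 2.32×10⁻³ / 2.687181×10⁻⁵ = 86.34 K
T = 16.1 + 86.34 = 102.44 °C

T = 102 °C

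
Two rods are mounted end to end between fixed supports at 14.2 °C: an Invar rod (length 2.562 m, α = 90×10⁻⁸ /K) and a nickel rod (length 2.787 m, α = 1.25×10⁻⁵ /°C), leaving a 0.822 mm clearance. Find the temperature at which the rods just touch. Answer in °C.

T = 36.3 °C

Gap closes when ΔL₁ + ΔL₂ = 0.822 mm = 8.22×10⁻⁴ m
(α₁L₁ + α₂L₂)ΔT = g
α₁L₁ + α₂L₂ = 90×10⁻⁸×2.562 + 1.25×10⁻⁵×2.787 = 3.71433×10⁻⁵ m/K
ΔT = 8.22×10⁻⁴ / 3.71433×10⁻⁵ = 22.131 K
T = 14.2 + 22.131 = 36.331 °C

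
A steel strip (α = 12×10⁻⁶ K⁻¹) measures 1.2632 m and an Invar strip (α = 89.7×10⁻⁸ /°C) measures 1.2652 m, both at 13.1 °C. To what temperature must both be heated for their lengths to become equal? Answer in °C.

T = 155.7 °C

Equal length when α₁L₁ΔT − α₂L₂ΔT = L₂ − L₁ = 2.00×10⁻³ m
α₁L₁ = 1.51584×10⁻⁵, α₂L₂ = 1.1348844×10⁻⁶ → Δ(αL) = 1.40235156×10⁻⁵ m/K
ΔT = 2.00×10⁻³ / 1.40235156×10⁻⁵ = 142.618 K, so T = 13.1 + 142.618 = 155.718 °C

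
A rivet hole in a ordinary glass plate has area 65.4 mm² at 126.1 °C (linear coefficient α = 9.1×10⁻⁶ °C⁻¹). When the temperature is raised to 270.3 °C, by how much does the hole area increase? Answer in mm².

ΔA = 0.172 mm²

Area coefficient ≈ 2α; |ΔT| = 144.2 K
ΔA = 2αA₀ΔT = 2(9.1×10⁻⁶)(65.4)(144.2) = 0.172 mm²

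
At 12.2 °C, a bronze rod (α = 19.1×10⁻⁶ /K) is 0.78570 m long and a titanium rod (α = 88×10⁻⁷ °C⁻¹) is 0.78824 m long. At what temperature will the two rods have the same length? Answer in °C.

T = 326.9 °C

L₁(1 + α₁ΔT) = L₂(1 + α₂ΔT) ⇒ ΔT = (L₂ − L₁)/(α₁L₁ − α₂L₂)
L₂ − L₁ = 0.78824 − 0.78570 = 2.54×10⁻³ m
α₁L₁ − α₂L₂ = 19.1×10⁻⁶×0.78570 − 88×10⁻⁷×0.78824 = 8.070358×10⁻⁶ m/K
ΔT = 2.54×10⁻³ / 8.070358×10⁻⁶ = 314.732 K
T = 12.2 + 314.732 = 326.932 °C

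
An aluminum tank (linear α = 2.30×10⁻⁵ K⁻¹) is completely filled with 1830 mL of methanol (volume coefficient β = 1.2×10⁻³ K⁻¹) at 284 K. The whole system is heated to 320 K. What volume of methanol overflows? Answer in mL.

74.5 mL

The tank also expands: β_container ≈ 3α = 6.9×10⁻⁵ /K
Net overflow = V₀(β_liq − 3α_cont)ΔT
β − 3α = 1.20×10⁻³ − 6.9×10⁻⁵ = 1.131×10⁻³ /K; ΔT = 36 K
ΔV = 1830 × 1.131×10⁻³ × 36 = 74.5 mL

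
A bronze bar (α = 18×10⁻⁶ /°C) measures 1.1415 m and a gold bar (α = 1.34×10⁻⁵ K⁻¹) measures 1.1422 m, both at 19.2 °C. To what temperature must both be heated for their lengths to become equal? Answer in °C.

T = 152.7 °C

L₁(1 + α₁ΔT) = L₂(1 + α₂ΔT) ⇒ ΔT = (L₂ − L₁)/(α₁L₁ − α₂L₂)
L₂ − L₁ = 1.1422 − 1.1415 = 7.00×10⁻⁴ m
α₁L₁ − α₂L₂ = 18×10⁻⁶×1.1415 − 1.34×10⁻⁵×1.1422 = 5.24152×10⁻⁶ m/K
ΔT = 7.00×10⁻⁴ / 5.24152×10⁻⁶ = 133.549 K
T = 19.2 + 133.549 = 152.749 °C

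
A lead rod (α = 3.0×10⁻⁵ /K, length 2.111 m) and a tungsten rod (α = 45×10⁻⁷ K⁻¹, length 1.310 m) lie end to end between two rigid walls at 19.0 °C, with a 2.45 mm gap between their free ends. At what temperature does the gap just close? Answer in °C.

T = 54.4 °C

Gap closes when ΔL₁ + ΔL₂ = 2.45 mm = 2.45×10⁻³ m
(α₁L₁ + α₂L₂)ΔT = g
α₁L₁ + α₂L₂ = 3.0×10⁻⁵×2.111 + 45×10⁻⁷×1.310 = 6.9225×10⁻⁵ m/K
ΔT = 2.45×10⁻³ / 6.9225×10⁻⁵ = 35.392 K
T = 19.0 + 35.392 = 54.392 °C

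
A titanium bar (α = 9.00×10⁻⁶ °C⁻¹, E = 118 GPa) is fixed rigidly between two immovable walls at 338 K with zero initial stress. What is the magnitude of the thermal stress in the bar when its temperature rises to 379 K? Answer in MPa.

Fully constrained: the free strain ε = αΔT is blocked, so σ = Eε = EαΔT.
|ΔT| = 41 K
σ = 118×10⁹ × 9.00×10⁻⁶ × 41 = 4.35×10⁷ Pa

σ = 43.5 MPa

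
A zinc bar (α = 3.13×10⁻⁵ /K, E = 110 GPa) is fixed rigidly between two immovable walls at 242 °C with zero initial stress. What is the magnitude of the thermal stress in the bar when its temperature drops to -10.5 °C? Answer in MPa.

σ = 869 MPa

Fully constrained: the free strain ε = αΔT is blocked, so σ = Eε = EαΔT.
|ΔT| = 252.5 K
σ = 110×10⁹ × 3.13×10⁻⁵ × 252.5 = 8.69×10⁸ Pa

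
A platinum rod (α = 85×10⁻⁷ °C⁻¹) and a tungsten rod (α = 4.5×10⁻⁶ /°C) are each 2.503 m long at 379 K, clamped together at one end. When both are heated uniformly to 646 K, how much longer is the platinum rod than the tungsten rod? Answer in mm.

2.67 mm

ΔT = 267 K
platinum: ΔL = 85×10⁻⁷ × 2.503 m × 267 = 5.6806×10⁻³ m = 5.6806 mm
tungsten: ΔL = 4.5×10⁻⁶ × 2.503 m × 267 = 3.0074×10⁻³ m = 3.0074 mm
difference = 5.6806 − 3.0074 = 2.6732 mm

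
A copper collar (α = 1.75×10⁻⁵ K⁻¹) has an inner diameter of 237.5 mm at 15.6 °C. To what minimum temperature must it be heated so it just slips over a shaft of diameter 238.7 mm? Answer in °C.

Required Δd = 238.7 − 237.5 = 1.2 mm
Δd = αd₀ΔT ⇒ ΔT = Δd/(αd₀) = 1.2 / (1.75×10⁻⁵ × 237.5) = 288.72 K
T_min = 15.6 + 288.72 = 304.32 °C

T = 304 °C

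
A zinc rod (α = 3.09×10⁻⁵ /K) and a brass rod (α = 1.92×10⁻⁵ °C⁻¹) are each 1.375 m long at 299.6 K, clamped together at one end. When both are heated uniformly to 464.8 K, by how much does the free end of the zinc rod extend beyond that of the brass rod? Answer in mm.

ΔT = 165.2 K
zinc: ΔL = 3.09×10⁻⁵ × 1.375 m × 165.2 = 7.0189×10⁻³ m = 7.0189 mm
brass: ΔL = 1.92×10⁻⁵ × 1.375 m × 165.2 = 4.3613×10⁻³ m = 4.3613 mm
difference = 7.0189 − 4.3613 = 2.6576 mm

2.66 mm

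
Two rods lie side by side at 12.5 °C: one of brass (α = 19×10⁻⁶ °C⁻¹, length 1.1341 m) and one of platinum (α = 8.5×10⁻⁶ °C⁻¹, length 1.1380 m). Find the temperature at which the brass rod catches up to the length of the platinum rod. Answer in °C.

Equal length when α₁L₁ΔT − α₂L₂ΔT = L₂ − L₁ = 3.90×10⁻³ m
α₁L₁ = 2.15479×10⁻⁵, α₂L₂ = 9.673×10⁻⁶ → Δ(αL) = 1.18749×10⁻⁵ m/K
ΔT = 3.90×10⁻³ / 1.18749×10⁻⁵ = 328.424 K, so T = 12.5 + 328.424 = 340.924 °C

T = 340.9 °C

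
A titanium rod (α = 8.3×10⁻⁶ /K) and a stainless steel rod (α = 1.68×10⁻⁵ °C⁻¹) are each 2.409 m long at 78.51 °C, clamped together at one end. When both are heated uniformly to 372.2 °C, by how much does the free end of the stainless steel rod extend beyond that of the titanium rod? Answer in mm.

6.01 mm

ΔT = 293.69 K
titanium: ΔL = 8.3×10⁻⁶ × 2.409 m × 293.69 = 5.8722×10⁻³ m = 5.8722 mm
stainless steel: ΔL = 1.68×10⁻⁵ × 2.409 m × 293.69 = 1.1886×10⁻² m = 11.886 mm
difference = 11.886 − 5.8722 = 6.0138 mm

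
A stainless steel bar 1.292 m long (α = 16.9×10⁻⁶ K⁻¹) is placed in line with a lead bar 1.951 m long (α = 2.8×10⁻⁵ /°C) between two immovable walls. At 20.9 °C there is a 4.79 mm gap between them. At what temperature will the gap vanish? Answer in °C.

T = 83.5 °C

Gap closes when ΔL₁ + ΔL₂ = 4.79 mm = 4.79×10⁻³ m
(α₁L₁ + α₂L₂)ΔT = g
α₁L₁ + α₂L₂ = 16.9×10⁻⁶×1.292 + 2.8×10⁻⁵×1.951 = 7.64628×10⁻⁵ m/K
ΔT = 4.79×10⁻³ / 7.64628×10⁻⁵ = 62.645 K
T = 20.9 + 62.645 = 83.545 °C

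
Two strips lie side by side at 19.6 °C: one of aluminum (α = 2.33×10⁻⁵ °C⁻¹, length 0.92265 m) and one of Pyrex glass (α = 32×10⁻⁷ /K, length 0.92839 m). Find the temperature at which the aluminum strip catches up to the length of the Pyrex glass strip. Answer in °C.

Equal length when α₁L₁ΔT − α₂L₂ΔT = L₂ − L₁ = 5.74×10⁻³ m
α₁L₁ = 2.1497745×10⁻⁵, α₂L₂ = 2.970848×10⁻⁶ → Δ(αL) = 1.8526897×10⁻⁵ m/K
ΔT = 5.74×10⁻³ / 1.8526897×10⁻⁵ = 309.820 K, so T = 19.6 + 309.820 = 329.420 °C

T = 329.4 °C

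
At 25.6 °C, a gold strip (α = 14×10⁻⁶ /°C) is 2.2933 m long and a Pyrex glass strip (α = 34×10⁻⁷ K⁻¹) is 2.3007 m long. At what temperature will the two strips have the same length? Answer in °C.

T = 330.3 °C

Equal length when α₁L₁ΔT − α₂L₂ΔT = L₂ − L₁ = 7.40×10⁻³ m
α₁L₁ = 3.21062×10⁻⁵, α₂L₂ = 7.82238×10⁻⁶ → Δ(αL) = 2.428382×10⁻⁵ m/K
ΔT = 7.40×10⁻³ / 2.428382×10⁻⁵ = 304.730 K, so T = 25.6 + 304.730 = 330.330 °C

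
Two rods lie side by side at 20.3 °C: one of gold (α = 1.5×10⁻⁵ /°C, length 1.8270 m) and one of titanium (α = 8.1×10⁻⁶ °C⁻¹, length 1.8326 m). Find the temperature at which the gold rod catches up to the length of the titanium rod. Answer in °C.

T = 466.1 °C

Equal length when α₁L₁ΔT − α₂L₂ΔT = L₂ − L₁ = 5.60×10⁻³ m
α₁L₁ = 2.7405×10⁻⁵, α₂L₂ = 1.484406×10⁻⁵ → Δ(αL) = 1.256094×10⁻⁵ m/K
ΔT = 5.60×10⁻³ / 1.256094×10⁻⁵ = 445.827 K, so T = 20.3 + 445.827 = 466.127 °C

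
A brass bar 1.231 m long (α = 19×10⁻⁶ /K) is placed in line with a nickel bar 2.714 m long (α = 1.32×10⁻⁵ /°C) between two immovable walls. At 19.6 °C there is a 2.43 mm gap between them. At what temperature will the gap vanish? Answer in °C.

T = 60.6 °C

α₁L₁ = 2.3389×10⁻⁵ m/K, α₂L₂ = 3.58248×10⁻⁵ m/K → total 5.92138×10⁻⁵ m/K
ΔT = g/(α₁L₁+α₂L₂) = 2.43×10⁻³ / 5.92138×10⁻⁵ = 41.038 K
T = 19.6 + 41.038 = 60.638 °C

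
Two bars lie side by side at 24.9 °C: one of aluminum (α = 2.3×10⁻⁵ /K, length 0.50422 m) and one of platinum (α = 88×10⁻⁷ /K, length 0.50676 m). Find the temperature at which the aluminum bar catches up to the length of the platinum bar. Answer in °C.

L₁(1 + α₁ΔT) = L₂(1 + α₂ΔT) ⇒ ΔT = (L₂ − L₁)/(α₁L₁ − α₂L₂)
L₂ − L₁ = 0.50676 − 0.50422 = 2.54×10⁻³ m
α₁L₁ − α₂L₂ = 2.3×10⁻⁵×0.50422 − 88×10⁻⁷×0.50676 = 7.137572×10⁻⁶ m/K
ΔT = 2.54×10⁻³ / 7.137572×10⁻⁶ = 355.863 K
T = 24.9 + 355.863 = 380.763 °C

T = 380.8 °C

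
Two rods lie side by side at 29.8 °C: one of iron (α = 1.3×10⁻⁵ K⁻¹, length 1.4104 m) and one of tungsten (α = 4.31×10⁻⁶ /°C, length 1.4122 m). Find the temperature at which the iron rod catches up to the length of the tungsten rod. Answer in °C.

T = 176.8 °C

L₁(1 + α₁ΔT) = L₂(1 + α₂ΔT) ⇒ ΔT = (L₂ − L₁)/(α₁L₁ − α₂L₂)
L₂ − L₁ = 1.4122 − 1.4104 = 1.80×10⁻³ m
α₁L₁ − α₂L₂ = 1.3×10⁻⁵×1.4104 − 4.31×10⁻⁶×1.4122 = 1.2248618×10⁻⁵ m/K
ΔT = 1.80×10⁻³ / 1.2248618×10⁻⁵ = 146.955 K
T = 29.8 + 146.955 = 176.755 °C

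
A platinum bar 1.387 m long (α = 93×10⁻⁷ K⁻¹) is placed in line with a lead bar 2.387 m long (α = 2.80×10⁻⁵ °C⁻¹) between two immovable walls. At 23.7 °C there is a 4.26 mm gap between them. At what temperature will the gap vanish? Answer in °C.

Gap closes when ΔL₁ + ΔL₂ = 4.26 mm = 4.26×10⁻³ m
(α₁L₁ + α₂L₂)ΔT = g
α₁L₁ + α₂L₂ = 93×10⁻⁷×1.387 + 2.80×10⁻⁵×2.387 = 7.97351×10⁻⁵ m/K
ΔT = 4.26×10⁻³ / 7.97351×10⁻⁵ = 53.427 K
T = 23.7 + 53.427 = 77.127 °C

T = 77.1 °C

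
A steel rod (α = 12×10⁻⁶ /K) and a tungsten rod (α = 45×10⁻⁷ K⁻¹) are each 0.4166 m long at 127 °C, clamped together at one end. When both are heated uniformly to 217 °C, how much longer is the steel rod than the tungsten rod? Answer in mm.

0.281 mm

ΔT = 90 K
steel: ΔL = 12×10⁻⁶ × 0.4166 m × 90 = 4.4993×10⁻⁴ m = 0.44993 mm
tungsten: ΔL = 45×10⁻⁷ × 0.4166 m × 90 = 1.6872×10⁻⁴ m = 0.16872 mm
difference = 0.44993 − 0.16872 = 0.28121 mm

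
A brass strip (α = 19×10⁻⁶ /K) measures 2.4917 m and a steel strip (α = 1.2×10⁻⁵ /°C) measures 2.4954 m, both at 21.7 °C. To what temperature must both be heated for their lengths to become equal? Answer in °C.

L₁(1 + α₁ΔT) = L₂(1 + α₂ΔT) ⇒ ΔT = (L₂ − L₁)/(α₁L₁ − α₂L₂)
L₂ − L₁ = 2.4954 − 2.4917 = 3.70×10⁻³ m
α₁L₁ − α₂L₂ = 19×10⁻⁶×2.4917 − 1.2×10⁻⁵×2.4954 = 1.73975×10⁻⁵ m/K
ΔT = 3.70×10⁻³ / 1.73975×10⁻⁵ = 212.674 K
T = 21.7 + 212.674 = 234.374 °C

T = 234.4 °C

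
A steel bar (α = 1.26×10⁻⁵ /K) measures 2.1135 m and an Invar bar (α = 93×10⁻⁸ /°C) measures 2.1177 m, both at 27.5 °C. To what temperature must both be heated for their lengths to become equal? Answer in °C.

T = 197.8 °C

L₁(1 + α₁ΔT) = L₂(1 + α₂ΔT) ⇒ ΔT = (L₂ − L₁)/(α₁L₁ − α₂L₂)
L₂ − L₁ = 2.1177 − 2.1135 = 4.20×10⁻³ m
α₁L₁ − α₂L₂ = 1.26×10⁻⁵×2.1135 − 93×10⁻⁸×2.1177 = 2.4660639×10⁻⁵ m/K
ΔT = 4.20×10⁻³ / 2.4660639×10⁻⁵ = 170.312 K
T = 27.5 + 170.312 = 197.812 °C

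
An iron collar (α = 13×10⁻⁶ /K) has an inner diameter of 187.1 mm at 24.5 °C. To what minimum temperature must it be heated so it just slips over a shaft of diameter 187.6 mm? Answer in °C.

Required Δd = 187.6 − 187.1 = 0.5 mm
Δd = αd₀ΔT ⇒ ΔT = Δd/(αd₀) = 0.5 / (13×10⁻⁶ × 187.1) = 205.57 K
T_min = 24.5 + 205.57 = 230.07 °C

T = 230 °C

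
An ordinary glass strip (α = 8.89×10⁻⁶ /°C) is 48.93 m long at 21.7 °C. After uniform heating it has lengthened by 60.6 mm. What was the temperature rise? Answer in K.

ΔT = 139 K

ΔL = αL₀ΔT ⇒ ΔT = ΔL / (αL₀)
ΔT = 60.6×10⁻³ m / (8.89×10⁻⁶ × 48.93 m) = 139.31 K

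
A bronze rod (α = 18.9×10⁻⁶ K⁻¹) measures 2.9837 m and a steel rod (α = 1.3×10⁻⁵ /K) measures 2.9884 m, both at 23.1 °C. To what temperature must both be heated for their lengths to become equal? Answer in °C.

T = 291.0 °C

L₁(1 + α₁ΔT) = L₂(1 + α₂ΔT) ⇒ ΔT = (L₂ − L₁)/(α₁L₁ − α₂L₂)
L₂ − L₁ = 2.9884 − 2.9837 = 4.70×10⁻³ m
α₁L₁ − α₂L₂ = 18.9×10⁻⁶×2.9837 − 1.3×10⁻⁵×2.9884 = 1.754273×10⁻⁵ m/K
ΔT = 4.70×10⁻³ / 1.754273×10⁻⁵ = 267.917 K
T = 23.1 + 267.917 = 291.017 °C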